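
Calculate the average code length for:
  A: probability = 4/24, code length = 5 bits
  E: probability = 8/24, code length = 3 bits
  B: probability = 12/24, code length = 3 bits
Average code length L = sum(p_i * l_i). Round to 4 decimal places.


Weighted contributions p_i * l_i:
  A: (4/24) * 5 = 20/24
  E: (8/24) * 3 = 24/24
  B: (12/24) * 3 = 36/24
Sum = (20 + 24 + 36)/24 = 80/24

L = 80/24 = 3.3333 bits/symbol


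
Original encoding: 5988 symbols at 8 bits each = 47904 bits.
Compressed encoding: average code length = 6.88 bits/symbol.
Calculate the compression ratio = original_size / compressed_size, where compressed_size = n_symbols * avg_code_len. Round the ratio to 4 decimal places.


original_size = n_symbols * orig_bits = 5988 * 8 = 47904 bits
compressed_size = n_symbols * avg_code_len = 5988 * 6.88 = 41197.44 bits
ratio = original_size / compressed_size = 47904 / 41197.44 = 1.1628

Compression ratio = 1.1628


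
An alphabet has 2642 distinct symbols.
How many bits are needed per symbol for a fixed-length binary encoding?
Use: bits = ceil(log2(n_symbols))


log2(2642) = 11.3674
Bracket: 2^11 = 2048 < 2642 <= 2^12 = 4096
So ceil(log2(2642)) = 12

bits = ceil(log2(2642)) = ceil(11.3674) = 12 bits


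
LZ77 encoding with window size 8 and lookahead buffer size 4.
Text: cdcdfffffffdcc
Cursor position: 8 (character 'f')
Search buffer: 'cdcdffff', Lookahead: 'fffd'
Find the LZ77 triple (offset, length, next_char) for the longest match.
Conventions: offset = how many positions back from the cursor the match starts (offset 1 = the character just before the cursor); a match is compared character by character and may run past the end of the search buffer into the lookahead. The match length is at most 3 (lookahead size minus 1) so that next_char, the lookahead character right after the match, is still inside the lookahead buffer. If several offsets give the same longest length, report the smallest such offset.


Try each offset into the search buffer:
  offset=1 (pos 7, char 'f'): match length 3
  offset=2 (pos 6, char 'f'): match length 3
  offset=3 (pos 5, char 'f'): match length 3
  offset=4 (pos 4, char 'f'): match length 3
  offset=5 (pos 3, char 'd'): match length 0
  offset=6 (pos 2, char 'c'): match length 0
  offset=7 (pos 1, char 'd'): match length 0
  offset=8 (pos 0, char 'c'): match length 0
Longest match has length 3, found at offsets 1, 2, 3, 4; take the smallest, offset 1.
next_char = character at position 8 + 3 = 11 -> 'd'

Best match: offset=1, length=3 (matching 'fff' starting at position 7)
LZ77 triple: (1, 3, 'd')


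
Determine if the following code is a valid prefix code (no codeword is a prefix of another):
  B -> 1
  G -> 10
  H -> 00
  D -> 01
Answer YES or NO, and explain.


Checking each pair (does one codeword prefix another?):
  B='1' vs G='10': prefix -- VIOLATION

NO -- this is NOT a valid prefix code. B (1) is a prefix of G (10).


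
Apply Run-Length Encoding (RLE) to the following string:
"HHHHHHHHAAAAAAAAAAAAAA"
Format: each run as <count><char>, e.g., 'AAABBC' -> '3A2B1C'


Scanning runs left to right:
  i=0: run of 'H' x 8 -> '8H'
  i=8: run of 'A' x 14 -> '14A'

RLE = 8H14A


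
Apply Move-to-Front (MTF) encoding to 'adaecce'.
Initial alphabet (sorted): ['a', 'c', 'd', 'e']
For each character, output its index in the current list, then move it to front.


MTF encoding:
'a': index 0 in ['a', 'c', 'd', 'e'] -> ['a', 'c', 'd', 'e']
'd': index 2 in ['a', 'c', 'd', 'e'] -> ['d', 'a', 'c', 'e']
'a': index 1 in ['d', 'a', 'c', 'e'] -> ['a', 'd', 'c', 'e']
'e': index 3 in ['a', 'd', 'c', 'e'] -> ['e', 'a', 'd', 'c']
'c': index 3 in ['e', 'a', 'd', 'c'] -> ['c', 'e', 'a', 'd']
'c': index 0 in ['c', 'e', 'a', 'd'] -> ['c', 'e', 'a', 'd']
'e': index 1 in ['c', 'e', 'a', 'd'] -> ['e', 'c', 'a', 'd']


Output: [0, 2, 1, 3, 3, 0, 1]


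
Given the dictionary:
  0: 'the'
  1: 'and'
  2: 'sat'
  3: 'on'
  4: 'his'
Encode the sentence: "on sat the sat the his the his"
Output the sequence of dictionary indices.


Look up each word in the dictionary:
  'on' -> 3
  'sat' -> 2
  'the' -> 0
  'sat' -> 2
  'the' -> 0
  'his' -> 4
  'the' -> 0
  'his' -> 4

Encoded: [3, 2, 0, 2, 0, 4, 0, 4]


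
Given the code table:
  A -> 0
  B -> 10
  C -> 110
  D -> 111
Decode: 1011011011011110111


Decoding:
10 -> B
110 -> C
110 -> C
110 -> C
111 -> D
10 -> B
111 -> D


Result: BCCCDBD


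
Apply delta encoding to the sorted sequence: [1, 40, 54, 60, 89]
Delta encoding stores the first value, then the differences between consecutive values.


First value: 1
Deltas:
  40 - 1 = 39
  54 - 40 = 14
  60 - 54 = 6
  89 - 60 = 29


Delta encoded: [1, 39, 14, 6, 29]


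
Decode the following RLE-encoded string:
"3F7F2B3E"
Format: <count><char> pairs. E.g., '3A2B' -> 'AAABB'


Expanding each <count><char> pair:
  3F -> 'FFF'
  7F -> 'FFFFFFF'
  2B -> 'BB'
  3E -> 'EEE'

Decoded = FFFFFFFFFFBBEEE


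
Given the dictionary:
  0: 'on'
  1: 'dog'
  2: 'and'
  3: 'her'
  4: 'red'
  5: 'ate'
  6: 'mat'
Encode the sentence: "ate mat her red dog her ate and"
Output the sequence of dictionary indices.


Look up each word in the dictionary:
  'ate' -> 5
  'mat' -> 6
  'her' -> 3
  'red' -> 4
  'dog' -> 1
  'her' -> 3
  'ate' -> 5
  'and' -> 2

Encoded: [5, 6, 3, 4, 1, 3, 5, 2]


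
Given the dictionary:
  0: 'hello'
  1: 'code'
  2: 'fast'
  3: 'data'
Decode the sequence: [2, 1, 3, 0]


Look up each index in the dictionary:
  2 -> 'fast'
  1 -> 'code'
  3 -> 'data'
  0 -> 'hello'

Decoded: "fast code data hello"


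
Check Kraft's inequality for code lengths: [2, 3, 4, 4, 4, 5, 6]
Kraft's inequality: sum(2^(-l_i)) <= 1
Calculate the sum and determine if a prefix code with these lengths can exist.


Sum = 2^(-2) + 2^(-3) + 2^(-4) + 2^(-4) + 2^(-4) + 2^(-5) + 2^(-6)
    = 0.25 + 0.125 + 0.0625 + 0.0625 + 0.0625 + 0.03125 + 0.015625
    = 39/64 = 0.609375
Since 0.609375 <= 1, Kraft's inequality IS satisfied.
A prefix code with these lengths CAN exist.

Kraft sum = 0.609375. Satisfied.


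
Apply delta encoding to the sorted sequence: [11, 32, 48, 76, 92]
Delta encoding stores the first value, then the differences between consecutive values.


First value: 11
Deltas:
  32 - 11 = 21
  48 - 32 = 16
  76 - 48 = 28
  92 - 76 = 16


Delta encoded: [11, 21, 16, 28, 16]


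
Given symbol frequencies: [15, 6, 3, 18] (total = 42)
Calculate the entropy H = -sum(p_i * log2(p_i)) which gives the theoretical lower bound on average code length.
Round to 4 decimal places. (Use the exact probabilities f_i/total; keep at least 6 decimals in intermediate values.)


Per-symbol terms -p_i * log2(p_i) with p_i = f_i/42:
  p = 15/42 = 0.357143: log2(p) = -1.485427, -p*log2(p) = 0.530510
  p = 6/42 = 0.142857: log2(p) = -2.807355, -p*log2(p) = 0.401051
  p = 3/42 = 0.071429: log2(p) = -3.807355, -p*log2(p) = 0.271954
  p = 18/42 = 0.428571: log2(p) = -1.222392, -p*log2(p) = 0.523882
H = 0.530510 + 0.401051 + 0.271954 + 0.523882 = 1.727397

H = 1.7274 bits/symbol


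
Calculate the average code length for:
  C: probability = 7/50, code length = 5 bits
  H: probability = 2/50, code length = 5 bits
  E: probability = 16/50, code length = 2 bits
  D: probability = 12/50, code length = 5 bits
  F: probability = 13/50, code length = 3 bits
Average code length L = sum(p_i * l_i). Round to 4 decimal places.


Weighted contributions p_i * l_i:
  C: (7/50) * 5 = 35/50
  H: (2/50) * 5 = 10/50
  E: (16/50) * 2 = 32/50
  D: (12/50) * 5 = 60/50
  F: (13/50) * 3 = 39/50
Sum = (35 + 10 + 32 + 60 + 39)/50 = 176/50

L = 176/50 = 3.5200 bits/symbol


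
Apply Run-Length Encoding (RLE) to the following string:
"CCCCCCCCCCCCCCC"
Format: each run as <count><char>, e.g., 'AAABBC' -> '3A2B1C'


Scanning runs left to right:
  i=0: run of 'C' x 15 -> '15C'

RLE = 15C


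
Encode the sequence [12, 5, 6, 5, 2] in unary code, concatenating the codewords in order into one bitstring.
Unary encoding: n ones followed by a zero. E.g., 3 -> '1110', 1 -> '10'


Encode each number as n ones followed by a terminating 0:
  12 -> 1111111111110 (13 bits)
  5 -> 111110 (6 bits)
  6 -> 1111110 (7 bits)
  5 -> 111110 (6 bits)
  2 -> 110 (3 bits)
Total length = 13 + 6 + 7 + 6 + 3 = 35 bits.

Unary([12, 5, 6, 5, 2]) = 11111111111101111101111110111110110 (35 bits)


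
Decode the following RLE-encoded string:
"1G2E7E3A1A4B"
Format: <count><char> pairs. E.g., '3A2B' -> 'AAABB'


Expanding each <count><char> pair:
  1G -> 'G'
  2E -> 'EE'
  7E -> 'EEEEEEE'
  3A -> 'AAA'
  1A -> 'A'
  4B -> 'BBBB'

Decoded = GEEEEEEEEEAAAABBBB


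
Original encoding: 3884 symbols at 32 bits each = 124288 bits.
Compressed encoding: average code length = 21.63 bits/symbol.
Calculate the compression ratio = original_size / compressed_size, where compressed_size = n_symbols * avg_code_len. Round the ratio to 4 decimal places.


original_size = n_symbols * orig_bits = 3884 * 32 = 124288 bits
compressed_size = n_symbols * avg_code_len = 3884 * 21.63 = 84010.92 bits
ratio = original_size / compressed_size = 124288 / 84010.92 = 1.4794

Compression ratio = 1.4794


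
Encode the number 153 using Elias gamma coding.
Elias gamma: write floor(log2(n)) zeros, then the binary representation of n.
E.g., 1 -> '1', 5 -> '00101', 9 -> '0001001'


num_bits = floor(log2(153)) + 1 = 8
leading_zeros = num_bits - 1 = 7
binary(153) = 10011001

Elias gamma(153) = '0000000' + '10011001' = 000000010011001 (15 bits)


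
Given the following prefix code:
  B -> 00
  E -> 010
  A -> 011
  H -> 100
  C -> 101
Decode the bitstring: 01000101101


Decoding step by step:
Bits 010 -> E
Bits 00 -> B
Bits 101 -> C
Bits 101 -> C


Decoded message: EBCC


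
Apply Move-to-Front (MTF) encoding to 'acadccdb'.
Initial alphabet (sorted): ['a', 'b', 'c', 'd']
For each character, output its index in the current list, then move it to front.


MTF encoding:
'a': index 0 in ['a', 'b', 'c', 'd'] -> ['a', 'b', 'c', 'd']
'c': index 2 in ['a', 'b', 'c', 'd'] -> ['c', 'a', 'b', 'd']
'a': index 1 in ['c', 'a', 'b', 'd'] -> ['a', 'c', 'b', 'd']
'd': index 3 in ['a', 'c', 'b', 'd'] -> ['d', 'a', 'c', 'b']
'c': index 2 in ['d', 'a', 'c', 'b'] -> ['c', 'd', 'a', 'b']
'c': index 0 in ['c', 'd', 'a', 'b'] -> ['c', 'd', 'a', 'b']
'd': index 1 in ['c', 'd', 'a', 'b'] -> ['d', 'c', 'a', 'b']
'b': index 3 in ['d', 'c', 'a', 'b'] -> ['b', 'd', 'c', 'a']


Output: [0, 2, 1, 3, 2, 0, 1, 3]


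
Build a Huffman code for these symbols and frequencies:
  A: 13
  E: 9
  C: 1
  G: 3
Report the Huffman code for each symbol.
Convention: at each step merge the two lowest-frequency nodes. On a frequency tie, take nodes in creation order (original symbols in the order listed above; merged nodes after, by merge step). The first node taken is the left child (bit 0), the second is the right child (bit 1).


Huffman tree construction:
Step 1: Merge C(1) + G(3) = 4
Step 2: Merge (C+G)(4) + E(9) = 13
Step 3: Merge A(13) + ((C+G)+E)(13) = 26
Read each symbol's code off the tree from the root (left child = 0, right child = 1).

Codes:
  A: 0 (length 1)
  E: 11 (length 2)
  C: 100 (length 3)
  G: 101 (length 3)
Average code length: 43/26 = 1.6538 bits/symbol


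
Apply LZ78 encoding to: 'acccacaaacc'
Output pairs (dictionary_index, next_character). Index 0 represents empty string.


LZ78 encoding steps:
Dictionary: {0: ''}
Step 1: w='' (idx 0), next='a' -> output (0, 'a'), add 'a' as idx 1
Step 2: w='' (idx 0), next='c' -> output (0, 'c'), add 'c' as idx 2
Step 3: w='c' (idx 2), next='c' -> output (2, 'c'), add 'cc' as idx 3
Step 4: w='a' (idx 1), next='c' -> output (1, 'c'), add 'ac' as idx 4
Step 5: w='a' (idx 1), next='a' -> output (1, 'a'), add 'aa' as idx 5
Step 6: w='ac' (idx 4), next='c' -> output (4, 'c'), add 'acc' as idx 6


Encoded: [(0, 'a'), (0, 'c'), (2, 'c'), (1, 'c'), (1, 'a'), (4, 'c')]


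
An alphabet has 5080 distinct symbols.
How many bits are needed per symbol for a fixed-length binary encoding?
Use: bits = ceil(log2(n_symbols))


log2(5080) = 12.3106
Bracket: 2^12 = 4096 < 5080 <= 2^13 = 8192
So ceil(log2(5080)) = 13

bits = ceil(log2(5080)) = ceil(12.3106) = 13 bits


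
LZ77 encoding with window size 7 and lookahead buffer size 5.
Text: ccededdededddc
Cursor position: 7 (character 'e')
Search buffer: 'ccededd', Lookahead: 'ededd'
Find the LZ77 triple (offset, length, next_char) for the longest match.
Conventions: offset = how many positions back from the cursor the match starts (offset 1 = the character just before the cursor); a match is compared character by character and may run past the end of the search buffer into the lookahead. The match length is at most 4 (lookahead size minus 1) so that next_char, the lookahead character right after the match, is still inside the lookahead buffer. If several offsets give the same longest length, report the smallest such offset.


Try each offset into the search buffer:
  offset=1 (pos 6, char 'd'): match length 0
  offset=2 (pos 5, char 'd'): match length 0
  offset=3 (pos 4, char 'e'): match length 2
  offset=4 (pos 3, char 'd'): match length 0
  offset=5 (pos 2, char 'e'): match length 4
  offset=6 (pos 1, char 'c'): match length 0
  offset=7 (pos 0, char 'c'): match length 0
Longest match has length 4 at offset 5.
next_char = character at position 7 + 4 = 11 -> 'd'

Best match: offset=5, length=4 (matching 'eded' starting at position 2)
LZ77 triple: (5, 4, 'd')


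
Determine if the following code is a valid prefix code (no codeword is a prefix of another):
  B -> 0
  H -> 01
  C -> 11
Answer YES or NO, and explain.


Checking each pair (does one codeword prefix another?):
  B='0' vs H='01': prefix -- VIOLATION

NO -- this is NOT a valid prefix code. B (0) is a prefix of H (01).


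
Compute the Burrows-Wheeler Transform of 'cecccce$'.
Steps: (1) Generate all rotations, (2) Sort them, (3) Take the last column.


Rotations (sorted):
  0: $cecccce -> last char: e
  1: cccce$ce -> last char: e
  2: ccce$cec -> last char: c
  3: cce$cecc -> last char: c
  4: ce$ceccc -> last char: c
  5: cecccce$ -> last char: $
  6: e$cecccc -> last char: c
  7: ecccce$c -> last char: c


BWT = eeccc$cc


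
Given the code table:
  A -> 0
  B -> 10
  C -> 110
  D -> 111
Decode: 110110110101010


Decoding:
110 -> C
110 -> C
110 -> C
10 -> B
10 -> B
10 -> B


Result: CCCBBB


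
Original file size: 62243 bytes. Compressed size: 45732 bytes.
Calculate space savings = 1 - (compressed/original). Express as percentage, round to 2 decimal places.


ratio = compressed/original = 45732/62243 = 0.734733
savings = 1 - ratio = 1 - 0.734733 = 0.265267
as a percentage: 0.265267 * 100 = 26.53%

Space savings = 1 - 45732/62243 = 26.53%


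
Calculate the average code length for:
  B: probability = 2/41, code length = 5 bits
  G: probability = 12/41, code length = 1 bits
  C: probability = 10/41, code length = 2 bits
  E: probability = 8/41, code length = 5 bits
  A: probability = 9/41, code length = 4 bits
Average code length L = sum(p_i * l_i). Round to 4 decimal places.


Weighted contributions p_i * l_i:
  B: (2/41) * 5 = 10/41
  G: (12/41) * 1 = 12/41
  C: (10/41) * 2 = 20/41
  E: (8/41) * 5 = 40/41
  A: (9/41) * 4 = 36/41
Sum = (10 + 12 + 20 + 40 + 36)/41 = 118/41

L = 118/41 = 2.8780 bits/symbol


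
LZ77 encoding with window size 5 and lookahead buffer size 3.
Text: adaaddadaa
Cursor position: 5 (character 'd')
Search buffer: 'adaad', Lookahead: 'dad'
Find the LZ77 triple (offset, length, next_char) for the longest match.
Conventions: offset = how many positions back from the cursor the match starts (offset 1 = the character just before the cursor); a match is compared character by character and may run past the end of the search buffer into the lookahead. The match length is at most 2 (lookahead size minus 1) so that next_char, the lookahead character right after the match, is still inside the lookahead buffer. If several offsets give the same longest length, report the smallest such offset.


Try each offset into the search buffer:
  offset=1 (pos 4, char 'd'): match length 1
  offset=2 (pos 3, char 'a'): match length 0
  offset=3 (pos 2, char 'a'): match length 0
  offset=4 (pos 1, char 'd'): match length 2
  offset=5 (pos 0, char 'a'): match length 0
Longest match has length 2 at offset 4.
next_char = character at position 5 + 2 = 7 -> 'd'

Best match: offset=4, length=2 (matching 'da' starting at position 1)
LZ77 triple: (4, 2, 'd')


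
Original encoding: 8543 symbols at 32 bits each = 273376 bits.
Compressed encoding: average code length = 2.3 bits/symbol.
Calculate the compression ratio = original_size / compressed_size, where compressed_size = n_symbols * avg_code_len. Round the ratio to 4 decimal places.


original_size = n_symbols * orig_bits = 8543 * 32 = 273376 bits
compressed_size = n_symbols * avg_code_len = 8543 * 2.3 = 19648.9 bits
ratio = original_size / compressed_size = 273376 / 19648.9 = 13.913

Compression ratio = 13.913


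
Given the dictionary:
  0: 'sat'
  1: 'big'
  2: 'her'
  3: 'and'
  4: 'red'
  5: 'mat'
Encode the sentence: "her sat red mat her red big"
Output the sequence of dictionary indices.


Look up each word in the dictionary:
  'her' -> 2
  'sat' -> 0
  'red' -> 4
  'mat' -> 5
  'her' -> 2
  'red' -> 4
  'big' -> 1

Encoded: [2, 0, 4, 5, 2, 4, 1]


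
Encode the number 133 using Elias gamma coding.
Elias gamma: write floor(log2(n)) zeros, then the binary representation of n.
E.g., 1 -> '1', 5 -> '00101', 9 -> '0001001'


num_bits = floor(log2(133)) + 1 = 8
leading_zeros = num_bits - 1 = 7
binary(133) = 10000101

Elias gamma(133) = '0000000' + '10000101' = 000000010000101 (15 bits)


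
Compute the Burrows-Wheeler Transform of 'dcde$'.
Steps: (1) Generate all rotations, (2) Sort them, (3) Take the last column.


Rotations (sorted):
  0: $dcde -> last char: e
  1: cde$d -> last char: d
  2: dcde$ -> last char: $
  3: de$dc -> last char: c
  4: e$dcd -> last char: d


BWT = ed$cd


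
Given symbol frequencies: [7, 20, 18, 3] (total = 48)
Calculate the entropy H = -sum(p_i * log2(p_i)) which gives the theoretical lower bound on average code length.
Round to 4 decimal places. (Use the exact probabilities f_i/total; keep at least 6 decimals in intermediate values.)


Per-symbol terms -p_i * log2(p_i) with p_i = f_i/48:
  p = 7/48 = 0.145833: log2(p) = -2.777608, -p*log2(p) = 0.405068
  p = 20/48 = 0.416667: log2(p) = -1.263034, -p*log2(p) = 0.526264
  p = 18/48 = 0.375000: log2(p) = -1.415037, -p*log2(p) = 0.530639
  p = 3/48 = 0.062500: log2(p) = -4.000000, -p*log2(p) = 0.250000
H = 0.405068 + 0.526264 + 0.530639 + 0.250000 = 1.711971

H = 1.712 bits/symbol


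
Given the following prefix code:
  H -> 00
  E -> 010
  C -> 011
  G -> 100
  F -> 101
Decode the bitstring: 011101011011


Decoding step by step:
Bits 011 -> C
Bits 101 -> F
Bits 011 -> C
Bits 011 -> C


Decoded message: CFCC


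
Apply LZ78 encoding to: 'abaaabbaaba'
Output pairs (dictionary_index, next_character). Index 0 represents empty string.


LZ78 encoding steps:
Dictionary: {0: ''}
Step 1: w='' (idx 0), next='a' -> output (0, 'a'), add 'a' as idx 1
Step 2: w='' (idx 0), next='b' -> output (0, 'b'), add 'b' as idx 2
Step 3: w='a' (idx 1), next='a' -> output (1, 'a'), add 'aa' as idx 3
Step 4: w='a' (idx 1), next='b' -> output (1, 'b'), add 'ab' as idx 4
Step 5: w='b' (idx 2), next='a' -> output (2, 'a'), add 'ba' as idx 5
Step 6: w='ab' (idx 4), next='a' -> output (4, 'a'), add 'aba' as idx 6


Encoded: [(0, 'a'), (0, 'b'), (1, 'a'), (1, 'b'), (2, 'a'), (4, 'a')]


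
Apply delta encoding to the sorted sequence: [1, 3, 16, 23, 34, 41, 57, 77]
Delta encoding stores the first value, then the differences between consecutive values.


First value: 1
Deltas:
  3 - 1 = 2
  16 - 3 = 13
  23 - 16 = 7
  34 - 23 = 11
  41 - 34 = 7
  57 - 41 = 16
  77 - 57 = 20


Delta encoded: [1, 2, 13, 7, 11, 7, 16, 20]


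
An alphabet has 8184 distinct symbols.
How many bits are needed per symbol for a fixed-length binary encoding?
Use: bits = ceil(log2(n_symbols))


log2(8184) = 12.9986
Bracket: 2^12 = 4096 < 8184 <= 2^13 = 8192
So ceil(log2(8184)) = 13

bits = ceil(log2(8184)) = ceil(12.9986) = 13 bits


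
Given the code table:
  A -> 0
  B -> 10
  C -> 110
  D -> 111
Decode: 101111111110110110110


Decoding:
10 -> B
111 -> D
111 -> D
111 -> D
0 -> A
110 -> C
110 -> C
110 -> C


Result: BDDDACCC


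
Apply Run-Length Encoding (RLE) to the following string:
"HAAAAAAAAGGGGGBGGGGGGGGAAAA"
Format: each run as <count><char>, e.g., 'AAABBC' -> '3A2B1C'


Scanning runs left to right:
  i=0: run of 'H' x 1 -> '1H'
  i=1: run of 'A' x 8 -> '8A'
  i=9: run of 'G' x 5 -> '5G'
  i=14: run of 'B' x 1 -> '1B'
  i=15: run of 'G' x 8 -> '8G'
  i=23: run of 'A' x 4 -> '4A'

RLE = 1H8A5G1B8G4A


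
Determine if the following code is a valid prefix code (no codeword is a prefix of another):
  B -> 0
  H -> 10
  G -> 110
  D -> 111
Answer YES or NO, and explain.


Checking each pair (does one codeword prefix another?):
  B='0' vs H='10': no prefix
  B='0' vs G='110': no prefix
  B='0' vs D='111': no prefix
  H='10' vs B='0': no prefix
  H='10' vs G='110': no prefix
  H='10' vs D='111': no prefix
  G='110' vs B='0': no prefix
  G='110' vs H='10': no prefix
  G='110' vs D='111': no prefix
  D='111' vs B='0': no prefix
  D='111' vs H='10': no prefix
  D='111' vs G='110': no prefix
No violation found over all pairs.

YES -- this is a valid prefix code. No codeword is a prefix of any other codeword.


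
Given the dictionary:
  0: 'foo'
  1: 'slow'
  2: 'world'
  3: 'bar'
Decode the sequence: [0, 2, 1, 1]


Look up each index in the dictionary:
  0 -> 'foo'
  2 -> 'world'
  1 -> 'slow'
  1 -> 'slow'

Decoded: "foo world slow slow"


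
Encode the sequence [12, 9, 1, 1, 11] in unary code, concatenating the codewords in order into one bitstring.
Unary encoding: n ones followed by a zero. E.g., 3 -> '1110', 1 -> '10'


Encode each number as n ones followed by a terminating 0:
  12 -> 1111111111110 (13 bits)
  9 -> 1111111110 (10 bits)
  1 -> 10 (2 bits)
  1 -> 10 (2 bits)
  11 -> 111111111110 (12 bits)
Total length = 13 + 10 + 2 + 2 + 12 = 39 bits.

Unary([12, 9, 1, 1, 11]) = 111111111111011111111101010111111111110 (39 bits)


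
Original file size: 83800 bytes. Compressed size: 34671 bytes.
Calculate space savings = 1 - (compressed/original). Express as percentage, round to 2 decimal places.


ratio = compressed/original = 34671/83800 = 0.413735
savings = 1 - ratio = 1 - 0.413735 = 0.586265
as a percentage: 0.586265 * 100 = 58.63%

Space savings = 1 - 34671/83800 = 58.63%


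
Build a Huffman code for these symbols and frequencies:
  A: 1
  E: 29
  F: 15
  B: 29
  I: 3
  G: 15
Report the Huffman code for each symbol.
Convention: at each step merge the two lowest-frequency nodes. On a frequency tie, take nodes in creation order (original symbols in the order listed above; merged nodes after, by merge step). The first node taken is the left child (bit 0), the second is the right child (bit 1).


Huffman tree construction:
Step 1: Merge A(1) + I(3) = 4
Step 2: Merge (A+I)(4) + F(15) = 19
Step 3: Merge G(15) + ((A+I)+F)(19) = 34
Step 4: Merge E(29) + B(29) = 58
Step 5: Merge (G+((A+I)+F))(34) + (E+B)(58) = 92
Read each symbol's code off the tree from the root (left child = 0, right child = 1).

Codes:
  A: 0100 (length 4)
  E: 10 (length 2)
  F: 011 (length 3)
  B: 11 (length 2)
  I: 0101 (length 4)
  G: 00 (length 2)
Average code length: 207/92 = 2.2500 bits/symbol


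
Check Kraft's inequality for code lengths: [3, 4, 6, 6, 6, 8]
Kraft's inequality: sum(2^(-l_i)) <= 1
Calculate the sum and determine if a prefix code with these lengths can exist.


Sum = 2^(-3) + 2^(-4) + 2^(-6) + 2^(-6) + 2^(-6) + 2^(-8)
    = 0.125 + 0.0625 + 0.015625 + 0.015625 + 0.015625 + 0.00390625
    = 61/256 = 0.23828125
Since 0.23828125 <= 1, Kraft's inequality IS satisfied.
A prefix code with these lengths CAN exist.

Kraft sum = 0.23828125. Satisfied.


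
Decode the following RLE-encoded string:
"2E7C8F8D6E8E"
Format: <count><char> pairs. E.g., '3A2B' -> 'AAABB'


Expanding each <count><char> pair:
  2E -> 'EE'
  7C -> 'CCCCCCC'
  8F -> 'FFFFFFFF'
  8D -> 'DDDDDDDD'
  6E -> 'EEEEEE'
  8E -> 'EEEEEEEE'

Decoded = EECCCCCCCFFFFFFFFDDDDDDDDEEEEEEEEEEEEEE


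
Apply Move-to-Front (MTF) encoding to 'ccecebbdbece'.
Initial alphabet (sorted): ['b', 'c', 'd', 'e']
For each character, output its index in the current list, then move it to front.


MTF encoding:
'c': index 1 in ['b', 'c', 'd', 'e'] -> ['c', 'b', 'd', 'e']
'c': index 0 in ['c', 'b', 'd', 'e'] -> ['c', 'b', 'd', 'e']
'e': index 3 in ['c', 'b', 'd', 'e'] -> ['e', 'c', 'b', 'd']
'c': index 1 in ['e', 'c', 'b', 'd'] -> ['c', 'e', 'b', 'd']
'e': index 1 in ['c', 'e', 'b', 'd'] -> ['e', 'c', 'b', 'd']
'b': index 2 in ['e', 'c', 'b', 'd'] -> ['b', 'e', 'c', 'd']
'b': index 0 in ['b', 'e', 'c', 'd'] -> ['b', 'e', 'c', 'd']
'd': index 3 in ['b', 'e', 'c', 'd'] -> ['d', 'b', 'e', 'c']
'b': index 1 in ['d', 'b', 'e', 'c'] -> ['b', 'd', 'e', 'c']
'e': index 2 in ['b', 'd', 'e', 'c'] -> ['e', 'b', 'd', 'c']
'c': index 3 in ['e', 'b', 'd', 'c'] -> ['c', 'e', 'b', 'd']
'e': index 1 in ['c', 'e', 'b', 'd'] -> ['e', 'c', 'b', 'd']


Output: [1, 0, 3, 1, 1, 2, 0, 3, 1, 2, 3, 1]


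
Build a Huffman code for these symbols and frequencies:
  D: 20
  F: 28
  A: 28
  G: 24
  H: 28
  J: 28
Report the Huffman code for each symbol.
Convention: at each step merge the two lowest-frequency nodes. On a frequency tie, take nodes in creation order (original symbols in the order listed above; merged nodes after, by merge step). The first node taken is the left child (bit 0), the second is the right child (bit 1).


Huffman tree construction:
Step 1: Merge D(20) + G(24) = 44
Step 2: Merge F(28) + A(28) = 56
Step 3: Merge H(28) + J(28) = 56
Step 4: Merge (D+G)(44) + (F+A)(56) = 100
Step 5: Merge (H+J)(56) + ((D+G)+(F+A))(100) = 156
Read each symbol's code off the tree from the root (left child = 0, right child = 1).

Codes:
  D: 100 (length 3)
  F: 110 (length 3)
  A: 111 (length 3)
  G: 101 (length 3)
  H: 00 (length 2)
  J: 01 (length 2)
Average code length: 412/156 = 2.6410 bits/symbol


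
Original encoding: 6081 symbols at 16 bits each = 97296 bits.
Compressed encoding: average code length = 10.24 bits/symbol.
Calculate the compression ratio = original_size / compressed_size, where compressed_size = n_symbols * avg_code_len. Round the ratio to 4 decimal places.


original_size = n_symbols * orig_bits = 6081 * 16 = 97296 bits
compressed_size = n_symbols * avg_code_len = 6081 * 10.24 = 62269.44 bits
ratio = original_size / compressed_size = 97296 / 62269.44 = 1.5625

Compression ratio = 1.5625


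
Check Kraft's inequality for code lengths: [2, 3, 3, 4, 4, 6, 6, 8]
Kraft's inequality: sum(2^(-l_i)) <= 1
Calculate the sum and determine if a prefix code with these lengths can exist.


Sum = 2^(-2) + 2^(-3) + 2^(-3) + 2^(-4) + 2^(-4) + 2^(-6) + 2^(-6) + 2^(-8)
    = 0.25 + 0.125 + 0.125 + 0.0625 + 0.0625 + 0.015625 + 0.015625 + 0.00390625
    = 169/256 = 0.66015625
Since 0.66015625 <= 1, Kraft's inequality IS satisfied.
A prefix code with these lengths CAN exist.

Kraft sum = 0.66015625. Satisfied.


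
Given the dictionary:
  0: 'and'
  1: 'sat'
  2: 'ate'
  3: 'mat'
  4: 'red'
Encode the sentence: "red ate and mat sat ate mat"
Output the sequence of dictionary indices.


Look up each word in the dictionary:
  'red' -> 4
  'ate' -> 2
  'and' -> 0
  'mat' -> 3
  'sat' -> 1
  'ate' -> 2
  'mat' -> 3

Encoded: [4, 2, 0, 3, 1, 2, 3]


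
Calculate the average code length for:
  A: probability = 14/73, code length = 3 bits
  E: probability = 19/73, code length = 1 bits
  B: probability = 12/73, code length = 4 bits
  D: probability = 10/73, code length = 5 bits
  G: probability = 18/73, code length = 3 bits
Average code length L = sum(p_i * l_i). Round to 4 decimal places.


Weighted contributions p_i * l_i:
  A: (14/73) * 3 = 42/73
  E: (19/73) * 1 = 19/73
  B: (12/73) * 4 = 48/73
  D: (10/73) * 5 = 50/73
  G: (18/73) * 3 = 54/73
Sum = (42 + 19 + 48 + 50 + 54)/73 = 213/73

L = 213/73 = 2.9178 bits/symbol


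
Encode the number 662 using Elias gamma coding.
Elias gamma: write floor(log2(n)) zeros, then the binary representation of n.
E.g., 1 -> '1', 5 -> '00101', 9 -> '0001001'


num_bits = floor(log2(662)) + 1 = 10
leading_zeros = num_bits - 1 = 9
binary(662) = 1010010110

Elias gamma(662) = '000000000' + '1010010110' = 0000000001010010110 (19 bits)


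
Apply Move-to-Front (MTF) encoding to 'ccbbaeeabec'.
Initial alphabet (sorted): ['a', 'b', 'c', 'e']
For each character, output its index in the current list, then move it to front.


MTF encoding:
'c': index 2 in ['a', 'b', 'c', 'e'] -> ['c', 'a', 'b', 'e']
'c': index 0 in ['c', 'a', 'b', 'e'] -> ['c', 'a', 'b', 'e']
'b': index 2 in ['c', 'a', 'b', 'e'] -> ['b', 'c', 'a', 'e']
'b': index 0 in ['b', 'c', 'a', 'e'] -> ['b', 'c', 'a', 'e']
'a': index 2 in ['b', 'c', 'a', 'e'] -> ['a', 'b', 'c', 'e']
'e': index 3 in ['a', 'b', 'c', 'e'] -> ['e', 'a', 'b', 'c']
'e': index 0 in ['e', 'a', 'b', 'c'] -> ['e', 'a', 'b', 'c']
'a': index 1 in ['e', 'a', 'b', 'c'] -> ['a', 'e', 'b', 'c']
'b': index 2 in ['a', 'e', 'b', 'c'] -> ['b', 'a', 'e', 'c']
'e': index 2 in ['b', 'a', 'e', 'c'] -> ['e', 'b', 'a', 'c']
'c': index 3 in ['e', 'b', 'a', 'c'] -> ['c', 'e', 'b', 'a']


Output: [2, 0, 2, 0, 2, 3, 0, 1, 2, 2, 3]


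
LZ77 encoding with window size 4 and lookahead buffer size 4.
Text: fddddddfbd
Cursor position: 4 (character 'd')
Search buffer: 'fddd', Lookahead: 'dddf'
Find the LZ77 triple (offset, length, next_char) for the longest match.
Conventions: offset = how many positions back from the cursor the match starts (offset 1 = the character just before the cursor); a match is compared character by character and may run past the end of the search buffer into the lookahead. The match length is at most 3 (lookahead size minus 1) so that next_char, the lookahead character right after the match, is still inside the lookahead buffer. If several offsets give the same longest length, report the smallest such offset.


Try each offset into the search buffer:
  offset=1 (pos 3, char 'd'): match length 3
  offset=2 (pos 2, char 'd'): match length 3
  offset=3 (pos 1, char 'd'): match length 3
  offset=4 (pos 0, char 'f'): match length 0
Longest match has length 3, found at offsets 1, 2, 3; take the smallest, offset 1.
next_char = character at position 4 + 3 = 7 -> 'f'

Best match: offset=1, length=3 (matching 'ddd' starting at position 3)
LZ77 triple: (1, 3, 'f')


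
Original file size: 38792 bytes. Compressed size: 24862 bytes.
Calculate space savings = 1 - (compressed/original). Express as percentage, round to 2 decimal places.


ratio = compressed/original = 24862/38792 = 0.640905
savings = 1 - ratio = 1 - 0.640905 = 0.359095
as a percentage: 0.359095 * 100 = 35.91%

Space savings = 1 - 24862/38792 = 35.91%


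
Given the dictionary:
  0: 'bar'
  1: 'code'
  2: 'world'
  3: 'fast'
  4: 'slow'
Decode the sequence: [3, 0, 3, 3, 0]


Look up each index in the dictionary:
  3 -> 'fast'
  0 -> 'bar'
  3 -> 'fast'
  3 -> 'fast'
  0 -> 'bar'

Decoded: "fast bar fast fast bar"


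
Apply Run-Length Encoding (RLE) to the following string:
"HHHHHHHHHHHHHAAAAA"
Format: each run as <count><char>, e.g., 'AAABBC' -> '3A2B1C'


Scanning runs left to right:
  i=0: run of 'H' x 13 -> '13H'
  i=13: run of 'A' x 5 -> '5A'

RLE = 13H5A


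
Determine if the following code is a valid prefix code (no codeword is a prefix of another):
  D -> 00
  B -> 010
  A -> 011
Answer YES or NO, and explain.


Checking each pair (does one codeword prefix another?):
  D='00' vs B='010': no prefix
  D='00' vs A='011': no prefix
  B='010' vs D='00': no prefix
  B='010' vs A='011': no prefix
  A='011' vs D='00': no prefix
  A='011' vs B='010': no prefix
No violation found over all pairs.

YES -- this is a valid prefix code. No codeword is a prefix of any other codeword.


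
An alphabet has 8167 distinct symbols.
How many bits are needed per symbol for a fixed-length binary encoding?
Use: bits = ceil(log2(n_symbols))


log2(8167) = 12.9956
Bracket: 2^12 = 4096 < 8167 <= 2^13 = 8192
So ceil(log2(8167)) = 13

bits = ceil(log2(8167)) = ceil(12.9956) = 13 bits


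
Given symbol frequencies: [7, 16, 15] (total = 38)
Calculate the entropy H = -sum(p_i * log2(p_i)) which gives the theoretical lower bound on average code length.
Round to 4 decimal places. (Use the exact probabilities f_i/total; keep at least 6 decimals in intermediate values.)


Per-symbol terms -p_i * log2(p_i) with p_i = f_i/38:
  p = 7/38 = 0.184211: log2(p) = -2.440573, -p*log2(p) = 0.449579
  p = 16/38 = 0.421053: log2(p) = -1.247928, -p*log2(p) = 0.525443
  p = 15/38 = 0.394737: log2(p) = -1.341037, -p*log2(p) = 0.529357
H = 0.449579 + 0.525443 + 0.529357 = 1.504379

H = 1.5044 bits/symbol


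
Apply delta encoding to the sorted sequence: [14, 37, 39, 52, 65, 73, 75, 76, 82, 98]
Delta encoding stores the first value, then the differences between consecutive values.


First value: 14
Deltas:
  37 - 14 = 23
  39 - 37 = 2
  52 - 39 = 13
  65 - 52 = 13
  73 - 65 = 8
  75 - 73 = 2
  76 - 75 = 1
  82 - 76 = 6
  98 - 82 = 16


Delta encoded: [14, 23, 2, 13, 13, 8, 2, 1, 6, 16]


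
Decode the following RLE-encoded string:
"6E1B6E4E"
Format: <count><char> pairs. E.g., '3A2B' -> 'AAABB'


Expanding each <count><char> pair:
  6E -> 'EEEEEE'
  1B -> 'B'
  6E -> 'EEEEEE'
  4E -> 'EEEE'

Decoded = EEEEEEBEEEEEEEEEE


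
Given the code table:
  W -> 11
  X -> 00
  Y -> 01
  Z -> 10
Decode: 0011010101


Decoding:
00 -> X
11 -> W
01 -> Y
01 -> Y
01 -> Y


Result: XWYYY


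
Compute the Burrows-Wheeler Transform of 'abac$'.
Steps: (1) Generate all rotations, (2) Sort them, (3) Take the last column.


Rotations (sorted):
  0: $abac -> last char: c
  1: abac$ -> last char: $
  2: ac$ab -> last char: b
  3: bac$a -> last char: a
  4: c$aba -> last char: a


BWT = c$baa


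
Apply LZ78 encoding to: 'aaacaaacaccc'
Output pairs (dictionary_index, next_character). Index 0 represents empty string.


LZ78 encoding steps:
Dictionary: {0: ''}
Step 1: w='' (idx 0), next='a' -> output (0, 'a'), add 'a' as idx 1
Step 2: w='a' (idx 1), next='a' -> output (1, 'a'), add 'aa' as idx 2
Step 3: w='' (idx 0), next='c' -> output (0, 'c'), add 'c' as idx 3
Step 4: w='aa' (idx 2), next='a' -> output (2, 'a'), add 'aaa' as idx 4
Step 5: w='c' (idx 3), next='a' -> output (3, 'a'), add 'ca' as idx 5
Step 6: w='c' (idx 3), next='c' -> output (3, 'c'), add 'cc' as idx 6
Step 7: w='c' (idx 3), end of input -> output (3, '')


Encoded: [(0, 'a'), (1, 'a'), (0, 'c'), (2, 'a'), (3, 'a'), (3, 'c'), (3, '')]


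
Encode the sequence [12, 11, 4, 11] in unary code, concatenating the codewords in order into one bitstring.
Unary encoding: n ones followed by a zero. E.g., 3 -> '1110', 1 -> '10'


Encode each number as n ones followed by a terminating 0:
  12 -> 1111111111110 (13 bits)
  11 -> 111111111110 (12 bits)
  4 -> 11110 (5 bits)
  11 -> 111111111110 (12 bits)
Total length = 13 + 12 + 5 + 12 = 42 bits.

Unary([12, 11, 4, 11]) = 111111111111011111111111011110111111111110 (42 bits)


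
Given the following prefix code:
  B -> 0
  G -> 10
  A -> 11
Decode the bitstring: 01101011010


Decoding step by step:
Bits 0 -> B
Bits 11 -> A
Bits 0 -> B
Bits 10 -> G
Bits 11 -> A
Bits 0 -> B
Bits 10 -> G


Decoded message: BABGABG


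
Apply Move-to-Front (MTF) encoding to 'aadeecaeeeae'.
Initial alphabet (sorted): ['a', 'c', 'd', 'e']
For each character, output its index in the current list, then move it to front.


MTF encoding:
'a': index 0 in ['a', 'c', 'd', 'e'] -> ['a', 'c', 'd', 'e']
'a': index 0 in ['a', 'c', 'd', 'e'] -> ['a', 'c', 'd', 'e']
'd': index 2 in ['a', 'c', 'd', 'e'] -> ['d', 'a', 'c', 'e']
'e': index 3 in ['d', 'a', 'c', 'e'] -> ['e', 'd', 'a', 'c']
'e': index 0 in ['e', 'd', 'a', 'c'] -> ['e', 'd', 'a', 'c']
'c': index 3 in ['e', 'd', 'a', 'c'] -> ['c', 'e', 'd', 'a']
'a': index 3 in ['c', 'e', 'd', 'a'] -> ['a', 'c', 'e', 'd']
'e': index 2 in ['a', 'c', 'e', 'd'] -> ['e', 'a', 'c', 'd']
'e': index 0 in ['e', 'a', 'c', 'd'] -> ['e', 'a', 'c', 'd']
'e': index 0 in ['e', 'a', 'c', 'd'] -> ['e', 'a', 'c', 'd']
'a': index 1 in ['e', 'a', 'c', 'd'] -> ['a', 'e', 'c', 'd']
'e': index 1 in ['a', 'e', 'c', 'd'] -> ['e', 'a', 'c', 'd']


Output: [0, 0, 2, 3, 0, 3, 3, 2, 0, 0, 1, 1]


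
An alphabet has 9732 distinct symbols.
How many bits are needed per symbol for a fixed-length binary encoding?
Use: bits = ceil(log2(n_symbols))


log2(9732) = 13.2485
Bracket: 2^13 = 8192 < 9732 <= 2^14 = 16384
So ceil(log2(9732)) = 14

bits = ceil(log2(9732)) = ceil(13.2485) = 14 bits


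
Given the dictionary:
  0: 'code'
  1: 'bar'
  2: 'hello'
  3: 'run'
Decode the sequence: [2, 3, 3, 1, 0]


Look up each index in the dictionary:
  2 -> 'hello'
  3 -> 'run'
  3 -> 'run'
  1 -> 'bar'
  0 -> 'code'

Decoded: "hello run run bar code"


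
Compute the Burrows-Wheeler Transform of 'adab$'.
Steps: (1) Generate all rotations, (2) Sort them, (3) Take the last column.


Rotations (sorted):
  0: $adab -> last char: b
  1: ab$ad -> last char: d
  2: adab$ -> last char: $
  3: b$ada -> last char: a
  4: dab$a -> last char: a


BWT = bd$aa


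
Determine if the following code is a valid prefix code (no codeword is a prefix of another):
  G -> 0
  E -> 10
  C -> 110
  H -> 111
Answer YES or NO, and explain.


Checking each pair (does one codeword prefix another?):
  G='0' vs E='10': no prefix
  G='0' vs C='110': no prefix
  G='0' vs H='111': no prefix
  E='10' vs G='0': no prefix
  E='10' vs C='110': no prefix
  E='10' vs H='111': no prefix
  C='110' vs G='0': no prefix
  C='110' vs E='10': no prefix
  C='110' vs H='111': no prefix
  H='111' vs G='0': no prefix
  H='111' vs E='10': no prefix
  H='111' vs C='110': no prefix
No violation found over all pairs.

YES -- this is a valid prefix code. No codeword is a prefix of any other codeword.


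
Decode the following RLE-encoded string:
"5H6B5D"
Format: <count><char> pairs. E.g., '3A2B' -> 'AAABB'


Expanding each <count><char> pair:
  5H -> 'HHHHH'
  6B -> 'BBBBBB'
  5D -> 'DDDDD'

Decoded = HHHHHBBBBBBDDDDD


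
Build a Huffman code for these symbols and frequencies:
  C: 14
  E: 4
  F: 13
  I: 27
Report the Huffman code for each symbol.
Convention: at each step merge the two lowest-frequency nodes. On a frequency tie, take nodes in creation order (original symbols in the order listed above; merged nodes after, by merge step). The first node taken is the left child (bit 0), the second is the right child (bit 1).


Huffman tree construction:
Step 1: Merge E(4) + F(13) = 17
Step 2: Merge C(14) + (E+F)(17) = 31
Step 3: Merge I(27) + (C+(E+F))(31) = 58
Read each symbol's code off the tree from the root (left child = 0, right child = 1).

Codes:
  C: 10 (length 2)
  E: 110 (length 3)
  F: 111 (length 3)
  I: 0 (length 1)
Average code length: 106/58 = 1.8276 bits/symbol


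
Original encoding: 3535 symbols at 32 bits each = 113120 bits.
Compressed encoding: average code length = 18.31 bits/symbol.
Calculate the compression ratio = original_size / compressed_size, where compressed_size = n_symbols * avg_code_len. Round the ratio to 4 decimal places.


original_size = n_symbols * orig_bits = 3535 * 32 = 113120 bits
compressed_size = n_symbols * avg_code_len = 3535 * 18.31 = 64725.85 bits
ratio = original_size / compressed_size = 113120 / 64725.85 = 1.7477

Compression ratio = 1.7477


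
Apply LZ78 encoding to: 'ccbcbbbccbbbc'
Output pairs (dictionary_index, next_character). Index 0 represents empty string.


LZ78 encoding steps:
Dictionary: {0: ''}
Step 1: w='' (idx 0), next='c' -> output (0, 'c'), add 'c' as idx 1
Step 2: w='c' (idx 1), next='b' -> output (1, 'b'), add 'cb' as idx 2
Step 3: w='cb' (idx 2), next='b' -> output (2, 'b'), add 'cbb' as idx 3
Step 4: w='' (idx 0), next='b' -> output (0, 'b'), add 'b' as idx 4
Step 5: w='c' (idx 1), next='c' -> output (1, 'c'), add 'cc' as idx 5
Step 6: w='b' (idx 4), next='b' -> output (4, 'b'), add 'bb' as idx 6
Step 7: w='b' (idx 4), next='c' -> output (4, 'c'), add 'bc' as idx 7


Encoded: [(0, 'c'), (1, 'b'), (2, 'b'), (0, 'b'), (1, 'c'), (4, 'b'), (4, 'c')]
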